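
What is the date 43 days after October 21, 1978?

Oct has 31 days: +11 → Nov 1, 1978 (32 left).
Nov has 30 days: +30 → Dec 1, 1978 (2 left).
+2 → Dec 3, 1978.

December 3, 1978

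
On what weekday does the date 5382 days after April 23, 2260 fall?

First find the weekday of Apr 23, 2260. Doomsday rule: the anchor day for the 2200s is Friday. For year 60: 60÷12 = 5 r 0, and 0÷4 = 0, so 5+0+0 = 5.
Friday + 5 ≡ Wednesday — that's 2260's doomsday.
In April the doomsday date is Apr 4.
Apr 23 is 19 days after Apr 4; 19 mod 7 = 5, so Wednesday + 5 = Monday.
5382 mod 7 = 6, so 5382 days after a Monday is Monday + 6 = Sunday.

Sunday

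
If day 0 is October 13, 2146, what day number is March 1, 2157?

Oct 13, 2146 → Oct 13, 2147: 365 days.
Oct 13, 2147 → Oct 13, 2148: 366 days (Feb 29, 2148 is in that span).
Oct 13, 2148 → Oct 13, 2149: 365 days.
Oct 13, 2149 → Oct 13, 2150: 365 days.
Oct 13, 2150 → Oct 13, 2151: 365 days.
Oct 13, 2151 → Oct 13, 2152: 366 days (Feb 29, 2152 is in that span).
Oct 13, 2152 → Oct 13, 2153: 365 days.
Oct 13, 2153 → Oct 13, 2154: 365 days.
Oct 13, 2154 → Oct 13, 2155: 365 days.
Oct 13, 2155 → Oct 13, 2156: 366 days (Feb 29, 2156 is in that span).
Oct 13, 2156 → Nov 13, 2156: 31 days (October has 31).
Nov 13, 2156 → Dec 13, 2156: 30 days (November has 30).
Dec 13, 2156 → Jan 13, 2157: 31 days (December has 31).
Jan 13, 2157 → Feb 13, 2157: 31 days (January has 31).
Feb 13, 2157 → Mar 1, 2157: 16 days.
Total: 3792 days.

3792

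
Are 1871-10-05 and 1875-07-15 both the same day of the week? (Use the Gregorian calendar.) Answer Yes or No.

From Oct 5, 1871 to Jul 15, 1875 is 1379 days.
1379 mod 7 = 0, so they are the same weekday.
(Oct 5, 1871 is a Thursday; Jul 15, 1875 is a Thursday.)

Yes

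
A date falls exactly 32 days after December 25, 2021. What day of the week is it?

Wednesday

First find the weekday of Dec 25, 2021. Doomsday rule: the anchor day for the 2000s is Tuesday. For year 21: 21÷12 = 1 r 9, and 9÷4 = 2, so 1+9+2 = 12.
Tuesday + 12 ≡ Sunday — that's 2021's doomsday.
In December the doomsday date is Dec 12.
Dec 25 is 13 days after Dec 12; 13 mod 7 = 6, so Sunday + 6 = Saturday.
32 mod 7 = 4, so 32 days after a Saturday is Saturday + 4 = Wednesday.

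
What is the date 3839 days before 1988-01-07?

−365 (one year) → Jan 7, 1987 (3474 left).
−365 (one year) → Jan 7, 1986 (3109 left).
−365 (one year) → Jan 7, 1985 (2744 left).
−366 (one year; includes Feb 29, 1984) → Jan 7, 1984 (2378 left).
−365 (one year) → Jan 7, 1983 (2013 left).
−365 (one year) → Jan 7, 1982 (1648 left).
−365 (one year) → Jan 7, 1981 (1283 left).
−366 (one year; includes Feb 29, 1980) → Jan 7, 1980 (917 left).
−365 (one year) → Jan 7, 1979 (552 left).
−365 (one year) → Jan 7, 1978 (187 left).
−7 → Dec 31, 1977 (end of Dec, 31 days; 180 left).
−31 → Nov 30, 1977 (end of Nov, 30 days; 149 left).
−30 → Oct 31, 1977 (end of Oct, 31 days; 119 left).
−31 → Sep 30, 1977 (end of Sep, 30 days; 88 left).
−30 → Aug 31, 1977 (end of Aug, 31 days; 58 left).
−31 → Jul 31, 1977 (end of Jul, 31 days; 27 left).
−27 → Jul 4, 1977.

July 4, 1977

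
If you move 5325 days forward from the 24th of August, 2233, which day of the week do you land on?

Thursday

Aug 24, 2233 is a Saturday.
5325 mod 7 = 5, so 5325 days after a Saturday is Saturday + 5 = Thursday.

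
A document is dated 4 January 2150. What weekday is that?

Sunday

Doomsday rule: the anchor day for the 2100s is Sunday. For year 50: 50÷12 = 4 r 2, and 2÷4 = 0, so 4+2+0 = 6.
Sunday + 6 ≡ Saturday — that's 2150's doomsday.
In January the doomsday date is Jan 3 (2150 is not a leap year).
Jan 4 is 1 day after Jan 3; 1 mod 7 = 1, so Saturday + 1 = Sunday.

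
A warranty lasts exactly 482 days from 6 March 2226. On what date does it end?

+365 (one year) → Mar 6, 2227 (117 left).
Mar has 31 days: +26 → Apr 1, 2227 (91 left).
Apr has 30 days: +30 → May 1, 2227 (61 left).
May has 31 days: +31 → Jun 1, 2227 (30 left).
Jun has 30 days: +30 → Jul 1, 2227 (0 left).

July 1, 2227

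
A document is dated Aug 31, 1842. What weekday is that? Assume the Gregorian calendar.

Wednesday

Doomsday rule: the anchor day for the 1800s is Friday. For year 42: 42÷12 = 3 r 6, and 6÷4 = 1, so 3+6+1 = 10.
Friday + 10 ≡ Monday — that's 1842's doomsday.
In August the doomsday date is Aug 8.
Aug 31 is 23 days after Aug 8; 23 mod 7 = 2, so Monday + 2 = Wednesday.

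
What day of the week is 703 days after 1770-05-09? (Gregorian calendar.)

First find the weekday of May 9, 1770. Doomsday rule: the anchor day for the 1700s is Sunday. For year 70: 70÷12 = 5 r 10, and 10÷4 = 2, so 5+10+2 = 17.
Sunday + 17 ≡ Wednesday — that's 1770's doomsday.
In May the doomsday date is May 9.
May 9 is the doomsday itself: Wednesday.
703 mod 7 = 3, so 703 days after a Wednesday is Wednesday + 3 = Saturday.

Saturday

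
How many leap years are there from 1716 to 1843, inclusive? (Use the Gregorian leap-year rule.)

31

Multiples of 4 in [1716,1843]: 32.
Of those, multiples of 100: 1 (not leap unless ÷400).
Multiples of 400: 0.
Leap years = 32 − 1 + 0 = 31.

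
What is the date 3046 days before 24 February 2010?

October 23, 2001

−365 (one year) → Feb 24, 2009 (2681 left).
−366 (one year; includes Feb 29, 2008) → Feb 24, 2008 (2315 left).
−365 (one year) → Feb 24, 2007 (1950 left).
−365 (one year) → Feb 24, 2006 (1585 left).
−365 (one year) → Feb 24, 2005 (1220 left).
−366 (one year; includes Feb 29, 2004) → Feb 24, 2004 (854 left).
−365 (one year) → Feb 24, 2003 (489 left).
−365 (one year) → Feb 24, 2002 (124 left).
−24 → Jan 31, 2002 (end of Jan, 31 days; 100 left).
−31 → Dec 31, 2001 (end of Dec, 31 days; 69 left).
−31 → Nov 30, 2001 (end of Nov, 30 days; 38 left).
−30 → Oct 31, 2001 (end of Oct, 31 days; 8 left).
−8 → Oct 23, 2001.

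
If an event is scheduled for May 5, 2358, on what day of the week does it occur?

Doomsday rule: the anchor day for the 2300s is Wednesday. For year 58: 58÷12 = 4 r 10, and 10÷4 = 2, so 4+10+2 = 16.
Wednesday + 16 ≡ Friday — that's 2358's doomsday.
In May the doomsday date is May 9.
May 5 is 4 days before May 9; 4 mod 7 = 4, so Friday − 4 = Monday.

Monday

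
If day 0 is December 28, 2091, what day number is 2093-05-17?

Dec 28, 2091 → Dec 28, 2092: 366 days (Feb 29, 2092 is in that span).
Dec 28, 2092 → Jan 28, 2093: 31 days (December has 31).
Jan 28, 2093 → Feb 28, 2093: 31 days (January has 31).
Feb 28, 2093 → Mar 28, 2093: 28 days (February has 28).
Mar 28, 2093 → Apr 28, 2093: 31 days (March has 31).
Apr 28, 2093 → May 17, 2093: 19 days.
Total: 506 days.

506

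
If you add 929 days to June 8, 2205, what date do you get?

December 24, 2207

+365 (one year) → Jun 8, 2206 (564 left).
+365 (one year) → Jun 8, 2207 (199 left).
Jun has 30 days: +23 → Jul 1, 2207 (176 left).
Jul has 31 days: +31 → Aug 1, 2207 (145 left).
Aug has 31 days: +31 → Sep 1, 2207 (114 left).
Sep has 30 days: +30 → Oct 1, 2207 (84 left).
Oct has 31 days: +31 → Nov 1, 2207 (53 left).
Nov has 30 days: +30 → Dec 1, 2207 (23 left).
+23 → Dec 24, 2207.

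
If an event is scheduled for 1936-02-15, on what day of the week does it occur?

January 1, 1936 is a Wednesday.
Jan 1, 1936 → Feb 1, 1936: 31 days (January has 31).
Feb 1, 1936 → Feb 15, 1936: 14 days.
Total: 45 days.
45 mod 7 = 3, so Wednesday + 3 = Saturday.

Saturday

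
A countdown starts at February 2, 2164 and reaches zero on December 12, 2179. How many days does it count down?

5792

Feb 2, 2164 → Feb 2, 2165: 366 days (Feb 29, 2164 is in that span).
Feb 2, 2165 → Feb 2, 2166: 365 days.
Feb 2, 2166 → Feb 2, 2167: 365 days.
Feb 2, 2167 → Feb 2, 2168: 365 days.
Feb 2, 2168 → Feb 2, 2169: 366 days (Feb 29, 2168 is in that span).
Feb 2, 2169 → Feb 2, 2170: 365 days.
Feb 2, 2170 → Feb 2, 2171: 365 days.
Feb 2, 2171 → Feb 2, 2172: 365 days.
Feb 2, 2172 → Feb 2, 2173: 366 days (Feb 29, 2172 is in that span).
Feb 2, 2173 → Feb 2, 2174: 365 days.
Feb 2, 2174 → Feb 2, 2175: 365 days.
Feb 2, 2175 → Feb 2, 2176: 365 days.
Feb 2, 2176 → Feb 2, 2177: 366 days (Feb 29, 2176 is in that span).
Feb 2, 2177 → Feb 2, 2178: 365 days.
Feb 2, 2178 → Feb 2, 2179: 365 days.
Feb 2, 2179 → Mar 2, 2179: 28 days (February has 28).
Mar 2, 2179 → Apr 2, 2179: 31 days (March has 31).
Apr 2, 2179 → May 2, 2179: 30 days (April has 30).
May 2, 2179 → Jun 2, 2179: 31 days (May has 31).
Jun 2, 2179 → Jul 2, 2179: 30 days (June has 30).
Jul 2, 2179 → Aug 2, 2179: 31 days (July has 31).
Aug 2, 2179 → Sep 2, 2179: 31 days (August has 31).
Sep 2, 2179 → Oct 2, 2179: 30 days (September has 30).
Oct 2, 2179 → Nov 2, 2179: 31 days (October has 31).
Nov 2, 2179 → Dec 2, 2179: 30 days (November has 30).
Dec 2, 2179 → Dec 12, 2179: 10 days.
Total: 5792 days.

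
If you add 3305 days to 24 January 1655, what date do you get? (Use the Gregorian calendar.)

+365 (one year) → Jan 24, 1656 (2940 left).
+366 (one year; includes Feb 29, 1656) → Jan 24, 1657 (2574 left).
+365 (one year) → Jan 24, 1658 (2209 left).
+365 (one year) → Jan 24, 1659 (1844 left).
+365 (one year) → Jan 24, 1660 (1479 left).
+366 (one year; includes Feb 29, 1660) → Jan 24, 1661 (1113 left).
+365 (one year) → Jan 24, 1662 (748 left).
+365 (one year) → Jan 24, 1663 (383 left).
Jan has 31 days: +8 → Feb 1, 1663 (375 left).
Feb has 28 days: +28 → Mar 1, 1663 (347 left).
Mar has 31 days: +31 → Apr 1, 1663 (316 left).
Apr has 30 days: +30 → May 1, 1663 (286 left).
May has 31 days: +31 → Jun 1, 1663 (255 left).
Jun has 30 days: +30 → Jul 1, 1663 (225 left).
Jul has 31 days: +31 → Aug 1, 1663 (194 left).
Aug has 31 days: +31 → Sep 1, 1663 (163 left).
Sep has 30 days: +30 → Oct 1, 1663 (133 left).
Oct has 31 days: +31 → Nov 1, 1663 (102 left).
Nov has 30 days: +30 → Dec 1, 1663 (72 left).
Dec has 31 days: +31 → Jan 1, 1664 (41 left).
Jan has 31 days: +31 → Feb 1, 1664 (10 left).
+10 → Feb 11, 1664.

February 11, 1664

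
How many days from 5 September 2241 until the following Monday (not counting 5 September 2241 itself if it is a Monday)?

Sep 5, 2241 is a Sunday.
From Sunday to the next Monday is 1 day.

1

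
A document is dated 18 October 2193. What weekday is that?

Doomsday rule: the anchor day for the 2100s is Sunday. For year 93: 93÷12 = 7 r 9, and 9÷4 = 2, so 7+9+2 = 18.
Sunday + 18 ≡ Thursday — that's 2193's doomsday.
In October the doomsday date is Oct 10.
Oct 18 is 8 days after Oct 10; 8 mod 7 = 1, so Thursday + 1 = Friday.

Friday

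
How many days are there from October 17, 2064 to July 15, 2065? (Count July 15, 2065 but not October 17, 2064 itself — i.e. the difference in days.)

271

Oct 17, 2064 → Nov 17, 2064: 31 days (October has 31).
Nov 17, 2064 → Dec 17, 2064: 30 days (November has 30).
Dec 17, 2064 → Jan 17, 2065: 31 days (December has 31).
Jan 17, 2065 → Feb 17, 2065: 31 days (January has 31).
Feb 17, 2065 → Mar 17, 2065: 28 days (February has 28).
Mar 17, 2065 → Apr 17, 2065: 31 days (March has 31).
Apr 17, 2065 → May 17, 2065: 30 days (April has 30).
May 17, 2065 → Jun 17, 2065: 31 days (May has 31).
Jun 17, 2065 → Jul 15, 2065: 28 days.
Total: 271 days.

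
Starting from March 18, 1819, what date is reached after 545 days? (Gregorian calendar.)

+366 (one year; includes Feb 29, 1820) → Mar 18, 1820 (179 left).
Mar has 31 days: +14 → Apr 1, 1820 (165 left).
Apr has 30 days: +30 → May 1, 1820 (135 left).
May has 31 days: +31 → Jun 1, 1820 (104 left).
Jun has 30 days: +30 → Jul 1, 1820 (74 left).
Jul has 31 days: +31 → Aug 1, 1820 (43 left).
Aug has 31 days: +31 → Sep 1, 1820 (12 left).
+12 → Sep 13, 1820.

September 13, 1820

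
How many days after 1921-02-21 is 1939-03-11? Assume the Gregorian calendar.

6592

Feb 21, 1921 → Feb 21, 1922: 365 days.
Feb 21, 1922 → Feb 21, 1923: 365 days.
Feb 21, 1923 → Feb 21, 1924: 365 days.
Feb 21, 1924 → Feb 21, 1925: 366 days (Feb 29, 1924 is in that span).
Feb 21, 1925 → Feb 21, 1926: 365 days.
Feb 21, 1926 → Feb 21, 1927: 365 days.
Feb 21, 1927 → Feb 21, 1928: 365 days.
Feb 21, 1928 → Feb 21, 1929: 366 days (Feb 29, 1928 is in that span).
Feb 21, 1929 → Feb 21, 1930: 365 days.
Feb 21, 1930 → Feb 21, 1931: 365 days.
Feb 21, 1931 → Feb 21, 1932: 365 days.
Feb 21, 1932 → Feb 21, 1933: 366 days (Feb 29, 1932 is in that span).
Feb 21, 1933 → Feb 21, 1934: 365 days.
Feb 21, 1934 → Feb 21, 1935: 365 days.
Feb 21, 1935 → Feb 21, 1936: 365 days.
Feb 21, 1936 → Feb 21, 1937: 366 days (Feb 29, 1936 is in that span).
Feb 21, 1937 → Feb 21, 1938: 365 days.
Feb 21, 1938 → Mar 21, 1938: 28 days (February has 28).
Mar 21, 1938 → Apr 21, 1938: 31 days (March has 31).
Apr 21, 1938 → May 21, 1938: 30 days (April has 30).
May 21, 1938 → Jun 21, 1938: 31 days (May has 31).
Jun 21, 1938 → Jul 21, 1938: 30 days (June has 30).
Jul 21, 1938 → Aug 21, 1938: 31 days (July has 31).
Aug 21, 1938 → Sep 21, 1938: 31 days (August has 31).
Sep 21, 1938 → Oct 21, 1938: 30 days (September has 30).
Oct 21, 1938 → Nov 21, 1938: 31 days (October has 31).
Nov 21, 1938 → Dec 21, 1938: 30 days (November has 30).
Dec 21, 1938 → Jan 21, 1939: 31 days (December has 31).
Jan 21, 1939 → Feb 21, 1939: 31 days (January has 31).
Feb 21, 1939 → Mar 11, 1939: 18 days.
Total: 6592 days.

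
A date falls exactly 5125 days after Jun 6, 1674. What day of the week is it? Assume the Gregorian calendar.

First find the weekday of Jun 6, 1674. Doomsday rule: the anchor day for the 1600s is Tuesday. For year 74: 74÷12 = 6 r 2, and 2÷4 = 0, so 6+2+0 = 8.
Tuesday + 8 ≡ Wednesday — that's 1674's doomsday.
In June the doomsday date is Jun 6.
Jun 6 is the doomsday itself: Wednesday.
5125 mod 7 = 1, so 5125 days after a Wednesday is Wednesday + 1 = Thursday.

Thursday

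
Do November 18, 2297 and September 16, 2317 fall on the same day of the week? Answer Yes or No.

No

From Nov 18, 2297 to Sep 16, 2317 is 7241 days.
7241 mod 7 = 3, so they are different weekdays.
(Nov 18, 2297 is a Thursday; Sep 16, 2317 is a Sunday.)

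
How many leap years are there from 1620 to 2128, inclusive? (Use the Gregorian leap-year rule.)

Multiples of 4 in [1620,2128]: 128.
Of those, multiples of 100: 5 (not leap unless ÷400).
Multiples of 400: 1.
Leap years = 128 − 5 + 1 = 124.

124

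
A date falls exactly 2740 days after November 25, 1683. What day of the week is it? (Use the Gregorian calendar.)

Sunday

First find the weekday of Nov 25, 1683. Doomsday rule: the anchor day for the 1600s is Tuesday. For year 83: 83÷12 = 6 r 11, and 11÷4 = 2, so 6+11+2 = 19.
Tuesday + 19 ≡ Sunday — that's 1683's doomsday.
In November the doomsday date is Nov 7.
Nov 25 is 18 days after Nov 7; 18 mod 7 = 4, so Sunday + 4 = Thursday.
2740 mod 7 = 3, so 2740 days after a Thursday is Thursday + 3 = Sunday.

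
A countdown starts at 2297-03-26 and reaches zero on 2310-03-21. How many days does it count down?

Mar 26, 2297 → Mar 26, 2298: 365 days.
Mar 26, 2298 → Mar 26, 2299: 365 days.
Mar 26, 2299 → Mar 26, 2300: 365 days.
Mar 26, 2300 → Mar 26, 2301: 365 days.
Mar 26, 2301 → Mar 26, 2302: 365 days.
Mar 26, 2302 → Mar 26, 2303: 365 days.
Mar 26, 2303 → Mar 26, 2304: 366 days (Feb 29, 2304 is in that span).
Mar 26, 2304 → Mar 26, 2305: 365 days.
Mar 26, 2305 → Mar 26, 2306: 365 days.
Mar 26, 2306 → Mar 26, 2307: 365 days.
Mar 26, 2307 → Mar 26, 2308: 366 days (Feb 29, 2308 is in that span).
Mar 26, 2308 → Mar 26, 2309: 365 days.
Mar 26, 2309 → Apr 26, 2309: 31 days (March has 31).
Apr 26, 2309 → May 26, 2309: 30 days (April has 30).
May 26, 2309 → Jun 26, 2309: 31 days (May has 31).
Jun 26, 2309 → Jul 26, 2309: 30 days (June has 30).
Jul 26, 2309 → Aug 26, 2309: 31 days (July has 31).
Aug 26, 2309 → Sep 26, 2309: 31 days (August has 31).
Sep 26, 2309 → Oct 26, 2309: 30 days (September has 30).
Oct 26, 2309 → Nov 26, 2309: 31 days (October has 31).
Nov 26, 2309 → Dec 26, 2309: 30 days (November has 30).
Dec 26, 2309 → Jan 26, 2310: 31 days (December has 31).
Jan 26, 2310 → Feb 26, 2310: 31 days (January has 31).
Feb 26, 2310 → Mar 21, 2310: 23 days.
Total: 4742 days.

4742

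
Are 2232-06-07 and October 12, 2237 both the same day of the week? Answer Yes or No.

From Jun 7, 2232 to Oct 12, 2237 is 1953 days.
1953 mod 7 = 0, so they are the same weekday.
(Jun 7, 2232 is a Thursday; Oct 12, 2237 is a Thursday.)

Yes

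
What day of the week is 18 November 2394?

Friday

Doomsday rule: the anchor day for the 2300s is Wednesday. For year 94: 94÷12 = 7 r 10, and 10÷4 = 2, so 7+10+2 = 19.
Wednesday + 19 ≡ Monday — that's 2394's doomsday.
In November the doomsday date is Nov 7.
Nov 18 is 11 days after Nov 7; 11 mod 7 = 4, so Monday + 4 = Friday.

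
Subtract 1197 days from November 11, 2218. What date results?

August 2, 2215

−365 (one year) → Nov 11, 2217 (832 left).
−365 (one year) → Nov 11, 2216 (467 left).
−366 (one year; includes Feb 29, 2216) → Nov 11, 2215 (101 left).
−11 → Oct 31, 2215 (end of Oct, 31 days; 90 left).
−31 → Sep 30, 2215 (end of Sep, 30 days; 59 left).
−30 → Aug 31, 2215 (end of Aug, 31 days; 29 left).
−29 → Aug 2, 2215.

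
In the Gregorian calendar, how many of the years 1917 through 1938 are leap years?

5

Multiples of 4 in [1917,1938]: 5.
Of those, multiples of 100: 0 (not leap unless ÷400).
Multiples of 400: 0.
Leap years = 5 − 0 + 0 = 5.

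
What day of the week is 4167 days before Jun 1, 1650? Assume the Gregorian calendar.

First find the weekday of Jun 1, 1650. Doomsday rule: the anchor day for the 1600s is Tuesday. For year 50: 50÷12 = 4 r 2, and 2÷4 = 0, so 4+2+0 = 6.
Tuesday + 6 ≡ Monday — that's 1650's doomsday.
In June the doomsday date is Jun 6.
Jun 1 is 5 days before Jun 6; 5 mod 7 = 5, so Monday − 5 = Wednesday.
4167 mod 7 = 2, so 4167 days before a Wednesday is Wednesday − 2 = Monday.

Monday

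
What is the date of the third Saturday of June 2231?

June 1, 2231 is a Wednesday.
The first Saturday is therefore June 4 (3 days later).
The third Saturday is 4 + 2×7 = June 18.

June 18, 2231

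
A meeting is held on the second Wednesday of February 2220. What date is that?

February 1, 2220 is a Tuesday.
The first Wednesday is therefore February 2 (1 days later).
The second Wednesday is 2 + 1×7 = February 9.

February 9, 2220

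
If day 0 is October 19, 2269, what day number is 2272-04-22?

916

Oct 19, 2269 → Oct 19, 2270: 365 days.
Oct 19, 2270 → Oct 19, 2271: 365 days.
Oct 19, 2271 → Nov 19, 2271: 31 days (October has 31).
Nov 19, 2271 → Dec 19, 2271: 30 days (November has 30).
Dec 19, 2271 → Jan 19, 2272: 31 days (December has 31).
Jan 19, 2272 → Feb 19, 2272: 31 days (January has 31).
Feb 19, 2272 → Mar 19, 2272: 29 days (February has 29).
Mar 19, 2272 → Apr 19, 2272: 31 days (March has 31).
Apr 19, 2272 → Apr 22, 2272: 3 days.
Total: 916 days.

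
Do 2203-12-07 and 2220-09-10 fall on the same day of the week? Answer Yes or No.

From Dec 7, 2203 to Sep 10, 2220 is 6122 days.
6122 mod 7 = 4, so they are different weekdays.
(Dec 7, 2203 is a Wednesday; Sep 10, 2220 is a Sunday.)

No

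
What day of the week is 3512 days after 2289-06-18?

Sunday

Jun 18, 2289 is a Tuesday.
3512 mod 7 = 5, so 3512 days after a Tuesday is Tuesday + 5 = Sunday.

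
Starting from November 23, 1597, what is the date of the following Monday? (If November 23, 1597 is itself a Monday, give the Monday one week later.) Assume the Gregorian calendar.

Nov 23, 1597 is a Sunday.
From Sunday to the next Monday is 1 day.
Nov 23, 1597 + 1 = Nov 24, 1597.

November 24, 1597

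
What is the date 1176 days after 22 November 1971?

+366 (one year; includes Feb 29, 1972) → Nov 22, 1972 (810 left).
+365 (one year) → Nov 22, 1973 (445 left).
+365 (one year) → Nov 22, 1974 (80 left).
Nov has 30 days: +9 → Dec 1, 1974 (71 left).
Dec has 31 days: +31 → Jan 1, 1975 (40 left).
Jan has 31 days: +31 → Feb 1, 1975 (9 left).
+9 → Feb 10, 1975.

February 10, 1975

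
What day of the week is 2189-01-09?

Friday

Doomsday rule: the anchor day for the 2100s is Sunday. For year 89: 89÷12 = 7 r 5, and 5÷4 = 1, so 7+5+1 = 13.
Sunday + 13 ≡ Saturday — that's 2189's doomsday.
In January the doomsday date is Jan 3 (2189 is not a leap year).
Jan 9 is 6 days after Jan 3; 6 mod 7 = 6, so Saturday + 6 = Friday.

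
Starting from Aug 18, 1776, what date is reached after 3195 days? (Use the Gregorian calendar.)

+365 (one year) → Aug 18, 1777 (2830 left).
+365 (one year) → Aug 18, 1778 (2465 left).
+365 (one year) → Aug 18, 1779 (2100 left).
+366 (one year; includes Feb 29, 1780) → Aug 18, 1780 (1734 left).
+365 (one year) → Aug 18, 1781 (1369 left).
+365 (one year) → Aug 18, 1782 (1004 left).
+365 (one year) → Aug 18, 1783 (639 left).
+366 (one year; includes Feb 29, 1784) → Aug 18, 1784 (273 left).
Aug has 31 days: +14 → Sep 1, 1784 (259 left).
Sep has 30 days: +30 → Oct 1, 1784 (229 left).
Oct has 31 days: +31 → Nov 1, 1784 (198 left).
Nov has 30 days: +30 → Dec 1, 1784 (168 left).
Dec has 31 days: +31 → Jan 1, 1785 (137 left).
Jan has 31 days: +31 → Feb 1, 1785 (106 left).
Feb has 28 days: +28 → Mar 1, 1785 (78 left).
Mar has 31 days: +31 → Apr 1, 1785 (47 left).
Apr has 30 days: +30 → May 1, 1785 (17 left).
+17 → May 18, 1785.

May 18, 1785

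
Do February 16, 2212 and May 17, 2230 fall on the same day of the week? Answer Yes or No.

No

From Feb 16, 2212 to May 17, 2230 is 6665 days.
6665 mod 7 = 1, so they are different weekdays.
(Feb 16, 2212 is a Sunday; May 17, 2230 is a Monday.)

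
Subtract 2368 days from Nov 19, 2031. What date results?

May 26, 2025

−365 (one year) → Nov 19, 2030 (2003 left).
−365 (one year) → Nov 19, 2029 (1638 left).
−365 (one year) → Nov 19, 2028 (1273 left).
−366 (one year; includes Feb 29, 2028) → Nov 19, 2027 (907 left).
−365 (one year) → Nov 19, 2026 (542 left).
−365 (one year) → Nov 19, 2025 (177 left).
−19 → Oct 31, 2025 (end of Oct, 31 days; 158 left).
−31 → Sep 30, 2025 (end of Sep, 30 days; 127 left).
−30 → Aug 31, 2025 (end of Aug, 31 days; 97 left).
−31 → Jul 31, 2025 (end of Jul, 31 days; 66 left).
−31 → Jun 30, 2025 (end of Jun, 30 days; 35 left).
−30 → May 31, 2025 (end of May, 31 days; 5 left).
−5 → May 26, 2025.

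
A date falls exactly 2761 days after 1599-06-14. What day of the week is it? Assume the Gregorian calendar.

Thursday

First find the weekday of Jun 14, 1599. Doomsday rule: the anchor day for the 1500s is Wednesday. For year 99: 99÷12 = 8 r 3, and 3÷4 = 0, so 8+3+0 = 11.
Wednesday + 11 ≡ Sunday — that's 1599's doomsday.
In June the doomsday date is Jun 6.
Jun 14 is 8 days after Jun 6; 8 mod 7 = 1, so Sunday + 1 = Monday.
2761 mod 7 = 3, so 2761 days after a Monday is Monday + 3 = Thursday.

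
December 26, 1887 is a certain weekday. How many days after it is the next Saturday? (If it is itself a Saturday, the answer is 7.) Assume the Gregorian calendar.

Dec 26, 1887 is a Monday.
From Monday to the next Saturday is 5 days.

5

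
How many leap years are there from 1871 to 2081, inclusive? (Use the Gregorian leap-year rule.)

Multiples of 4 in [1871,2081]: 53.
Of those, multiples of 100: 2 (not leap unless ÷400).
Multiples of 400: 1.
Leap years = 53 − 2 + 1 = 52.

52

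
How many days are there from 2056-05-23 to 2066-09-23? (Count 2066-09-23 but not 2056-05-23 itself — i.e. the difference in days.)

May 23, 2056 → May 23, 2057: 365 days.
May 23, 2057 → May 23, 2058: 365 days.
May 23, 2058 → May 23, 2059: 365 days.
May 23, 2059 → May 23, 2060: 366 days (Feb 29, 2060 is in that span).
May 23, 2060 → May 23, 2061: 365 days.
May 23, 2061 → May 23, 2062: 365 days.
May 23, 2062 → May 23, 2063: 365 days.
May 23, 2063 → May 23, 2064: 366 days (Feb 29, 2064 is in that span).
May 23, 2064 → May 23, 2065: 365 days.
May 23, 2065 → May 23, 2066: 365 days.
May 23, 2066 → Jun 23, 2066: 31 days (May has 31).
Jun 23, 2066 → Jul 23, 2066: 30 days (June has 30).
Jul 23, 2066 → Aug 23, 2066: 31 days (July has 31).
Aug 23, 2066 → Sep 23, 2066: 31 days.
Total: 3775 days.

3775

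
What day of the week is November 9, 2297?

Doomsday rule: the anchor day for the 2200s is Friday. For year 97: 97÷12 = 8 r 1, and 1÷4 = 0, so 8+1+0 = 9.
Friday + 9 ≡ Sunday — that's 2297's doomsday.
In November the doomsday date is Nov 7.
Nov 9 is 2 days after Nov 7; 2 mod 7 = 2, so Sunday + 2 = Tuesday.

Tuesday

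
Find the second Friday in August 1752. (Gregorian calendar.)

August 1, 1752 is a Tuesday.
The first Friday is therefore August 4 (3 days later).
The second Friday is 4 + 1×7 = August 11.

August 11, 1752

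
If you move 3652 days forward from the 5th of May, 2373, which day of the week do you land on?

Thursday

First find the weekday of May 5, 2373. Doomsday rule: the anchor day for the 2300s is Wednesday. For year 73: 73÷12 = 6 r 1, and 1÷4 = 0, so 6+1+0 = 7.
Wednesday + 7 ≡ Wednesday — that's 2373's doomsday.
In May the doomsday date is May 9.
May 5 is 4 days before May 9; 4 mod 7 = 4, so Wednesday − 4 = Saturday.
3652 mod 7 = 5, so 3652 days after a Saturday is Saturday + 5 = Thursday.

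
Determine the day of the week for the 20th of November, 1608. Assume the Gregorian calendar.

Doomsday rule: the anchor day for the 1600s is Tuesday. For year 08: 8÷12 = 0 r 8, and 8÷4 = 2, so 0+8+2 = 10.
Tuesday + 10 ≡ Friday — that's 1608's doomsday.
In November the doomsday date is Nov 7.
Nov 20 is 13 days after Nov 7; 13 mod 7 = 6, so Friday + 6 = Thursday.

Thursday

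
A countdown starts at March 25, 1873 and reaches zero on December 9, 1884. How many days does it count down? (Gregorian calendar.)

Mar 25, 1873 → Mar 25, 1874: 365 days.
Mar 25, 1874 → Mar 25, 1875: 365 days.
Mar 25, 1875 → Mar 25, 1876: 366 days (Feb 29, 1876 is in that span).
Mar 25, 1876 → Mar 25, 1877: 365 days.
Mar 25, 1877 → Mar 25, 1878: 365 days.
Mar 25, 1878 → Mar 25, 1879: 365 days.
Mar 25, 1879 → Mar 25, 1880: 366 days (Feb 29, 1880 is in that span).
Mar 25, 1880 → Mar 25, 1881: 365 days.
Mar 25, 1881 → Mar 25, 1882: 365 days.
Mar 25, 1882 → Mar 25, 1883: 365 days.
Mar 25, 1883 → Mar 25, 1884: 366 days (Feb 29, 1884 is in that span).
Mar 25, 1884 → Apr 25, 1884: 31 days (March has 31).
Apr 25, 1884 → May 25, 1884: 30 days (April has 30).
May 25, 1884 → Jun 25, 1884: 31 days (May has 31).
Jun 25, 1884 → Jul 25, 1884: 30 days (June has 30).
Jul 25, 1884 → Aug 25, 1884: 31 days (July has 31).
Aug 25, 1884 → Sep 25, 1884: 31 days (August has 31).
Sep 25, 1884 → Oct 25, 1884: 30 days (September has 30).
Oct 25, 1884 → Nov 25, 1884: 31 days (October has 31).
Nov 25, 1884 → Dec 9, 1884: 14 days.
Total: 4277 days.

4277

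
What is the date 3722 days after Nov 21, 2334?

January 29, 2345

+365 (one year) → Nov 21, 2335 (3357 left).
+366 (one year; includes Feb 29, 2336) → Nov 21, 2336 (2991 left).
+365 (one year) → Nov 21, 2337 (2626 left).
+365 (one year) → Nov 21, 2338 (2261 left).
+365 (one year) → Nov 21, 2339 (1896 left).
+366 (one year; includes Feb 29, 2340) → Nov 21, 2340 (1530 left).
+365 (one year) → Nov 21, 2341 (1165 left).
+365 (one year) → Nov 21, 2342 (800 left).
+365 (one year) → Nov 21, 2343 (435 left).
+366 (one year; includes Feb 29, 2344) → Nov 21, 2344 (69 left).
Nov has 30 days: +10 → Dec 1, 2344 (59 left).
Dec has 31 days: +31 → Jan 1, 2345 (28 left).
+28 → Jan 29, 2345.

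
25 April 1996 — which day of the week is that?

Doomsday rule: the anchor day for the 1900s is Wednesday. For year 96: 96÷12 = 8 r 0, and 0÷4 = 0, so 8+0+0 = 8.
Wednesday + 8 ≡ Thursday — that's 1996's doomsday.
In April the doomsday date is Apr 4.
Apr 25 is 21 days after Apr 4; 21 mod 7 = 0, so Thursday + 0 = Thursday.

Thursday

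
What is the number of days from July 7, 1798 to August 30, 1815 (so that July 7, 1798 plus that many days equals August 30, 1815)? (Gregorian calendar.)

Jul 7, 1798 → Jul 7, 1799: 365 days.
Jul 7, 1799 → Jul 7, 1800: 365 days.
Jul 7, 1800 → Jul 7, 1801: 365 days.
Jul 7, 1801 → Jul 7, 1802: 365 days.
Jul 7, 1802 → Jul 7, 1803: 365 days.
Jul 7, 1803 → Jul 7, 1804: 366 days (Feb 29, 1804 is in that span).
Jul 7, 1804 → Jul 7, 1805: 365 days.
Jul 7, 1805 → Jul 7, 1806: 365 days.
Jul 7, 1806 → Jul 7, 1807: 365 days.
Jul 7, 1807 → Jul 7, 1808: 366 days (Feb 29, 1808 is in that span).
Jul 7, 1808 → Jul 7, 1809: 365 days.
Jul 7, 1809 → Jul 7, 1810: 365 days.
Jul 7, 1810 → Jul 7, 1811: 365 days.
Jul 7, 1811 → Jul 7, 1812: 366 days (Feb 29, 1812 is in that span).
Jul 7, 1812 → Jul 7, 1813: 365 days.
Jul 7, 1813 → Jul 7, 1814: 365 days.
Jul 7, 1814 → Jul 7, 1815: 365 days.
Jul 7, 1815 → Aug 7, 1815: 31 days (July has 31).
Aug 7, 1815 → Aug 30, 1815: 23 days.
Total: 6262 days.

6262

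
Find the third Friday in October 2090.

October 1, 2090 is a Sunday.
The first Friday is therefore October 6 (5 days later).
The third Friday is 6 + 2×7 = October 20.

October 20, 2090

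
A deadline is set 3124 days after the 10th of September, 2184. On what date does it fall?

March 31, 2193

+365 (one year) → Sep 10, 2185 (2759 left).
+365 (one year) → Sep 10, 2186 (2394 left).
+365 (one year) → Sep 10, 2187 (2029 left).
+366 (one year; includes Feb 29, 2188) → Sep 10, 2188 (1663 left).
+365 (one year) → Sep 10, 2189 (1298 left).
+365 (one year) → Sep 10, 2190 (933 left).
+365 (one year) → Sep 10, 2191 (568 left).
+366 (one year; includes Feb 29, 2192) → Sep 10, 2192 (202 left).
Sep has 30 days: +21 → Oct 1, 2192 (181 left).
Oct has 31 days: +31 → Nov 1, 2192 (150 left).
Nov has 30 days: +30 → Dec 1, 2192 (120 left).
Dec has 31 days: +31 → Jan 1, 2193 (89 left).
Jan has 31 days: +31 → Feb 1, 2193 (58 left).
Feb has 28 days: +28 → Mar 1, 2193 (30 left).
+30 → Mar 31, 2193.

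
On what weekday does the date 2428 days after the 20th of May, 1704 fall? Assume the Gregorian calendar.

First find the weekday of May 20, 1704. Doomsday rule: the anchor day for the 1700s is Sunday. For year 04: 4÷12 = 0 r 4, and 4÷4 = 1, so 0+4+1 = 5.
Sunday + 5 ≡ Friday — that's 1704's doomsday.
In May the doomsday date is May 9.
May 20 is 11 days after May 9; 11 mod 7 = 4, so Friday + 4 = Tuesday.
2428 mod 7 = 6, so 2428 days after a Tuesday is Tuesday + 6 = Monday.

Monday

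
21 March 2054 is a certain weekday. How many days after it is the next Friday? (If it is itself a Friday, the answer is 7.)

6

Mar 21, 2054 is a Saturday.
From Saturday to the next Friday is 6 days.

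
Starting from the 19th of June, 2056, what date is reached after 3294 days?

+365 (one year) → Jun 19, 2057 (2929 left).
+365 (one year) → Jun 19, 2058 (2564 left).
+365 (one year) → Jun 19, 2059 (2199 left).
+366 (one year; includes Feb 29, 2060) → Jun 19, 2060 (1833 left).
+365 (one year) → Jun 19, 2061 (1468 left).
+365 (one year) → Jun 19, 2062 (1103 left).
+365 (one year) → Jun 19, 2063 (738 left).
+366 (one year; includes Feb 29, 2064) → Jun 19, 2064 (372 left).
Jun has 30 days: +12 → Jul 1, 2064 (360 left).
Jul has 31 days: +31 → Aug 1, 2064 (329 left).
Aug has 31 days: +31 → Sep 1, 2064 (298 left).
Sep has 30 days: +30 → Oct 1, 2064 (268 left).
Oct has 31 days: +31 → Nov 1, 2064 (237 left).
Nov has 30 days: +30 → Dec 1, 2064 (207 left).
Dec has 31 days: +31 → Jan 1, 2065 (176 left).
Jan has 31 days: +31 → Feb 1, 2065 (145 left).
Feb has 28 days: +28 → Mar 1, 2065 (117 left).
Mar has 31 days: +31 → Apr 1, 2065 (86 left).
Apr has 30 days: +30 → May 1, 2065 (56 left).
May has 31 days: +31 → Jun 1, 2065 (25 left).
+25 → Jun 26, 2065.

June 26, 2065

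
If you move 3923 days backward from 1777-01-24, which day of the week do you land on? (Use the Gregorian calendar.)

Tuesday

First find the weekday of Jan 24, 1777. Doomsday rule: the anchor day for the 1700s is Sunday. For year 77: 77÷12 = 6 r 5, and 5÷4 = 1, so 6+5+1 = 12.
Sunday + 12 ≡ Friday — that's 1777's doomsday.
In January the doomsday date is Jan 3 (1777 is not a leap year).
Jan 24 is 21 days after Jan 3; 21 mod 7 = 0, so Friday + 0 = Friday.
3923 mod 7 = 3, so 3923 days before a Friday is Friday − 3 = Tuesday.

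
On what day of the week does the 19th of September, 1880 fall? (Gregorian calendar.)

Sunday

Doomsday rule: the anchor day for the 1800s is Friday. For year 80: 80÷12 = 6 r 8, and 8÷4 = 2, so 6+8+2 = 16.
Friday + 16 ≡ Sunday — that's 1880's doomsday.
In September the doomsday date is Sep 5.
Sep 19 is 14 days after Sep 5; 14 mod 7 = 0, so Sunday + 0 = Sunday.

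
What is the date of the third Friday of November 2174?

November 18, 2174

November 1, 2174 is a Tuesday.
The first Friday is therefore November 4 (3 days later).
The third Friday is 4 + 2×7 = November 18.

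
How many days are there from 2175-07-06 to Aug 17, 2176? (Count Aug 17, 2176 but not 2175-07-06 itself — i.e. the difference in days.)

408

Jul 6, 2175 → Jul 6, 2176: 366 days (Feb 29, 2176 is in that span).
Jul 6, 2176 → Aug 6, 2176: 31 days (July has 31).
Aug 6, 2176 → Aug 17, 2176: 11 days.
Total: 408 days.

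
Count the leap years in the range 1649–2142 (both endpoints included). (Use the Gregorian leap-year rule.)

119

Multiples of 4 in [1649,2142]: 123.
Of those, multiples of 100: 5 (not leap unless ÷400).
Multiples of 400: 1.
Leap years = 123 − 5 + 1 = 119.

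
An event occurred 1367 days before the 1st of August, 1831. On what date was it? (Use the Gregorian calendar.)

November 3, 1827

−365 (one year) → Aug 1, 1830 (1002 left).
−365 (one year) → Aug 1, 1829 (637 left).
−365 (one year) → Aug 1, 1828 (272 left).
−1 → Jul 31, 1828 (end of Jul, 31 days; 271 left).
−31 → Jun 30, 1828 (end of Jun, 30 days; 240 left).
−30 → May 31, 1828 (end of May, 31 days; 210 left).
−31 → Apr 30, 1828 (end of Apr, 30 days; 179 left).
−30 → Mar 31, 1828 (end of Mar, 31 days; 149 left).
−31 → Feb 29, 1828 (end of Feb, 29 days; 118 left).
−29 → Jan 31, 1828 (end of Jan, 31 days; 89 left).
−31 → Dec 31, 1827 (end of Dec, 31 days; 58 left).
−31 → Nov 30, 1827 (end of Nov, 30 days; 27 left).
−27 → Nov 3, 1827.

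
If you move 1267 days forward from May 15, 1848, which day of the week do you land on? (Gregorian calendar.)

May 15, 1848 is a Monday.
1267 mod 7 = 0, so 1267 days after a Monday is Monday + 0 = Monday.

Monday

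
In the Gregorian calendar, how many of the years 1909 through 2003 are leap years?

Multiples of 4 in [1909,2003]: 23.
Of those, multiples of 100: 1 (not leap unless ÷400).
Multiples of 400: 1.
Leap years = 23 − 1 + 1 = 23.

23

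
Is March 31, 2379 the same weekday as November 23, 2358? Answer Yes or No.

From Nov 23, 2358 to Mar 31, 2379 is 7433 days.
7433 mod 7 = 6, so they are different weekdays.
(Nov 23, 2358 is a Sunday; Mar 31, 2379 is a Saturday.)

No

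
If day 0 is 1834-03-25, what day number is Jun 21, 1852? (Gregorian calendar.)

Mar 25, 1834 → Mar 25, 1835: 365 days.
Mar 25, 1835 → Mar 25, 1836: 366 days (Feb 29, 1836 is in that span).
Mar 25, 1836 → Mar 25, 1837: 365 days.
Mar 25, 1837 → Mar 25, 1838: 365 days.
Mar 25, 1838 → Mar 25, 1839: 365 days.
Mar 25, 1839 → Mar 25, 1840: 366 days (Feb 29, 1840 is in that span).
Mar 25, 1840 → Mar 25, 1841: 365 days.
Mar 25, 1841 → Mar 25, 1842: 365 days.
Mar 25, 1842 → Mar 25, 1843: 365 days.
Mar 25, 1843 → Mar 25, 1844: 366 days (Feb 29, 1844 is in that span).
Mar 25, 1844 → Mar 25, 1845: 365 days.
Mar 25, 1845 → Mar 25, 1846: 365 days.
Mar 25, 1846 → Mar 25, 1847: 365 days.
Mar 25, 1847 → Mar 25, 1848: 366 days (Feb 29, 1848 is in that span).
Mar 25, 1848 → Mar 25, 1849: 365 days.
Mar 25, 1849 → Mar 25, 1850: 365 days.
Mar 25, 1850 → Mar 25, 1851: 365 days.
Mar 25, 1851 → Mar 25, 1852: 366 days (Feb 29, 1852 is in that span).
Mar 25, 1852 → Apr 25, 1852: 31 days (March has 31).
Apr 25, 1852 → May 25, 1852: 30 days (April has 30).
May 25, 1852 → Jun 21, 1852: 27 days.
Total: 6663 days.

6663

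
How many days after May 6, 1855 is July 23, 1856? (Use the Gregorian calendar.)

444

May 6, 1855 → May 6, 1856: 366 days (Feb 29, 1856 is in that span).
May 6, 1856 → Jun 6, 1856: 31 days (May has 31).
Jun 6, 1856 → Jul 6, 1856: 30 days (June has 30).
Jul 6, 1856 → Jul 23, 1856: 17 days.
Total: 444 days.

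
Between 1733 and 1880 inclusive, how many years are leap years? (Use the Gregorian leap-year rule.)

Multiples of 4 in [1733,1880]: 37.
Of those, multiples of 100: 1 (not leap unless ÷400).
Multiples of 400: 0.
Leap years = 37 − 1 + 0 = 36.

36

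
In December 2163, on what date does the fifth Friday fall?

December 30, 2163

December 1, 2163 is a Thursday.
The first Friday is therefore December 2 (1 days later).
The fifth Friday is 2 + 4×7 = December 30.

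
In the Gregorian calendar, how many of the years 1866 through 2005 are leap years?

34

Multiples of 4 in [1866,2005]: 35.
Of those, multiples of 100: 2 (not leap unless ÷400).
Multiples of 400: 1.
Leap years = 35 − 2 + 1 = 34.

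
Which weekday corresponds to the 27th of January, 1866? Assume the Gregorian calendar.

January 1, 1866 is a Monday.
Jan 1, 1866 → Jan 27, 1866: 26 days.
Total: 26 days.
26 mod 7 = 5, so Monday + 5 = Saturday.

Saturday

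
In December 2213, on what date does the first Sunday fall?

December 1, 2213 is a Wednesday.
The first Sunday is therefore December 5 (4 days later).

December 5, 2213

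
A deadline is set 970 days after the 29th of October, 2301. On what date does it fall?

June 25, 2304

+365 (one year) → Oct 29, 2302 (605 left).
+365 (one year) → Oct 29, 2303 (240 left).
Oct has 31 days: +3 → Nov 1, 2303 (237 left).
Nov has 30 days: +30 → Dec 1, 2303 (207 left).
Dec has 31 days: +31 → Jan 1, 2304 (176 left).
Jan has 31 days: +31 → Feb 1, 2304 (145 left).
Feb has 29 days: +29 → Mar 1, 2304 (116 left).
Mar has 31 days: +31 → Apr 1, 2304 (85 left).
Apr has 30 days: +30 → May 1, 2304 (55 left).
May has 31 days: +31 → Jun 1, 2304 (24 left).
+24 → Jun 25, 2304.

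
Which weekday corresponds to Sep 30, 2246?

Doomsday rule: the anchor day for the 2200s is Friday. For year 46: 46÷12 = 3 r 10, and 10÷4 = 2, so 3+10+2 = 15.
Friday + 15 ≡ Saturday — that's 2246's doomsday.
In September the doomsday date is Sep 5.
Sep 30 is 25 days after Sep 5; 25 mod 7 = 4, so Saturday + 4 = Wednesday.

Wednesday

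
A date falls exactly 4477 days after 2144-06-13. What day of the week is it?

First find the weekday of Jun 13, 2144. Doomsday rule: the anchor day for the 2100s is Sunday. For year 44: 44÷12 = 3 r 8, and 8÷4 = 2, so 3+8+2 = 13.
Sunday + 13 ≡ Saturday — that's 2144's doomsday.
In June the doomsday date is Jun 6.
Jun 13 is 7 days after Jun 6; 7 mod 7 = 0, so Saturday + 0 = Saturday.
4477 mod 7 = 4, so 4477 days after a Saturday is Saturday + 4 = Wednesday.

Wednesday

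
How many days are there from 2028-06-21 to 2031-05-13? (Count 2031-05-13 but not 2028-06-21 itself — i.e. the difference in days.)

Jun 21, 2028 → Jun 21, 2029: 365 days.
Jun 21, 2029 → Jun 21, 2030: 365 days.
Jun 21, 2030 → Jul 21, 2030: 30 days (June has 30).
Jul 21, 2030 → Aug 21, 2030: 31 days (July has 31).
Aug 21, 2030 → Sep 21, 2030: 31 days (August has 31).
Sep 21, 2030 → Oct 21, 2030: 30 days (September has 30).
Oct 21, 2030 → Nov 21, 2030: 31 days (October has 31).
Nov 21, 2030 → Dec 21, 2030: 30 days (November has 30).
Dec 21, 2030 → Jan 21, 2031: 31 days (December has 31).
Jan 21, 2031 → Feb 21, 2031: 31 days (January has 31).
Feb 21, 2031 → Mar 21, 2031: 28 days (February has 28).
Mar 21, 2031 → Apr 21, 2031: 31 days (March has 31).
Apr 21, 2031 → May 13, 2031: 22 days.
Total: 1056 days.

1056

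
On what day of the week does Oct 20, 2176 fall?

Doomsday rule: the anchor day for the 2100s is Sunday. For year 76: 76÷12 = 6 r 4, and 4÷4 = 1, so 6+4+1 = 11.
Sunday + 11 ≡ Thursday — that's 2176's doomsday.
In October the doomsday date is Oct 10.
Oct 20 is 10 days after Oct 10; 10 mod 7 = 3, so Thursday + 3 = Sunday.

Sunday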